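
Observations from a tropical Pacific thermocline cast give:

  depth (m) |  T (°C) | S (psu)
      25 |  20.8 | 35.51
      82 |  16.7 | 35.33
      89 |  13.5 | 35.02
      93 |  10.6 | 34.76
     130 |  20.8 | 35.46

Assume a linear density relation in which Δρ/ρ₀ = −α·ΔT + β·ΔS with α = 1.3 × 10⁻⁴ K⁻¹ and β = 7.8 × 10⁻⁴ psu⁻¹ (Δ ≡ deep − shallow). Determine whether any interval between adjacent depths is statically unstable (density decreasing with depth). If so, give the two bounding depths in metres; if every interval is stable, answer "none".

Evaluate Δρ/ρ₀ = −αΔT + βΔS across each adjacent pair:
  25–82 m: −αΔT+βΔS = −(1.3 × 10⁻⁴)(-4.1)+(7.8 × 10⁻⁴)(-0.18) = 3.9 × 10⁻⁴ → stable
  82–89 m: −αΔT+βΔS = −(1.3 × 10⁻⁴)(-3.2)+(7.8 × 10⁻⁴)(-0.31) = 1.7 × 10⁻⁴ → stable
  89–93 m: −αΔT+βΔS = −(1.3 × 10⁻⁴)(-2.9)+(7.8 × 10⁻⁴)(-0.26) = 1.7 × 10⁻⁴ → stable
  93–130 m: −αΔT+βΔS = −(1.3 × 10⁻⁴)(+10.2)+(7.8 × 10⁻⁴)(+0.70) = -7.8 × 10⁻⁴ → UNSTABLE
The 93–130 m interval has Δρ < 0: lighter water underlies denser water.

93–130 m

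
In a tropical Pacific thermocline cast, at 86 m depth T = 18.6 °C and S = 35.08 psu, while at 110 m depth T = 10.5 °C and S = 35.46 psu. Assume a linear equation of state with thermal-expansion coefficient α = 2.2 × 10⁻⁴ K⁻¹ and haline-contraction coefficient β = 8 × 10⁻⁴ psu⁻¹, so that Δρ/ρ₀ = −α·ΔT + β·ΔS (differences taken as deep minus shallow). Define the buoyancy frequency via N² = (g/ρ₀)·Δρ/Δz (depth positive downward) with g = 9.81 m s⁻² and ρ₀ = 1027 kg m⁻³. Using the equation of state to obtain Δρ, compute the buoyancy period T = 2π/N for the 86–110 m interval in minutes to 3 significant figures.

ΔT = -8.1 K, ΔS = +0.38 psu (deep − shallow).
Δρ/ρ₀ = −αΔT + βΔS = 1.782 × 10⁻³ + 3.04 × 10⁻⁴ = 2.086 × 10⁻³, so Δρ ≈ 2.142 kg m⁻³.
N² = (g/ρ₀)·Δρ/Δz = g·(Δρ/ρ₀)/Δz = 9.81 × 2.086 × 10⁻³ / 24 = 8.5265 × 10⁻⁴ s⁻².
N = √(8.5265 × 10⁻⁴) = 0.029200 rad s⁻¹ → T = 2π/N = 215.18 s = 3.5863 min ≈ 3.59 min.

3.59 min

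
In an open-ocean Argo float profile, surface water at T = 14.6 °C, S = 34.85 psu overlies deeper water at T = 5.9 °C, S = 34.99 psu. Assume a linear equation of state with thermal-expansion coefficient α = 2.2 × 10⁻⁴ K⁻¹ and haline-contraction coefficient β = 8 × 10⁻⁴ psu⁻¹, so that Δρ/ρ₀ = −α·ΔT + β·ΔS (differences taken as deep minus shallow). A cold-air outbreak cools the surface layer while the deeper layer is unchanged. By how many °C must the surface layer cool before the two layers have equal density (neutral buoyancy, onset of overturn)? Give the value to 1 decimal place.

Neutral buoyancy requires Δρ = 0, i.e. −α(T_deep − T_surf′) + β(S_deep − S_surf) = 0.
T_surf′ = T_deep − (β/α)·ΔS = 5.9 − (8 × 10⁻⁴/2.2 × 10⁻⁴)·(+0.14) = 5.391 °C.
Cooling required: 14.6 − (5.391) = 9.209 °C.

9.2 °C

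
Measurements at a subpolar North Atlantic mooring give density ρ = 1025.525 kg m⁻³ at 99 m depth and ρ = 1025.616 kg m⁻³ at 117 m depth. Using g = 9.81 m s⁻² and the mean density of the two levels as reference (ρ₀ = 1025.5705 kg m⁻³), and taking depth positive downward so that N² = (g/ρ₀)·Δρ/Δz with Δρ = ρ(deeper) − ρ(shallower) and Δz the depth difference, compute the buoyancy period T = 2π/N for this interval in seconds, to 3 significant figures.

Δρ = 1025.616 − 1025.525 = 0.091 kg m⁻³ over Δz = 117 − 99 = 18 m.
N² = (9.81/1025.5705) × (0.091/18) = 4.8358 × 10⁻⁵ s⁻².
N = √(4.8358 × 10⁻⁵) = 6.9540 × 10⁻³ rad s⁻¹, so T = 2π/N = 903.54 s ≈ 904 s.
N² > 0, so the interval is statically stable.

904 s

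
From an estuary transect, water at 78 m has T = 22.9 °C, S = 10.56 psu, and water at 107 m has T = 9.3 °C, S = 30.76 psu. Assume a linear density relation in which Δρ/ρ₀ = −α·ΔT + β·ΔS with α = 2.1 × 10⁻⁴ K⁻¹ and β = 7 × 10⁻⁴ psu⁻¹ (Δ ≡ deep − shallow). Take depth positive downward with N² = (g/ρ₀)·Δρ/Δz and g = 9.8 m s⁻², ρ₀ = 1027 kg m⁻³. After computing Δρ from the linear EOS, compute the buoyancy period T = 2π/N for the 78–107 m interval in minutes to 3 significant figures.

1.38 min

ΔT = -13.6 K, ΔS = +20.20 psu (deep − shallow).
Δρ/ρ₀ = −αΔT + βΔS = 2.856 × 10⁻³ + 0.01414 = 0.016996, so Δρ ≈ 17.45 kg m⁻³.
N² = (g/ρ₀)·Δρ/Δz = g·(Δρ/ρ₀)/Δz = 9.8 × 0.016996 / 29 = 5.7435 × 10⁻³ s⁻².
N = √(5.7435 × 10⁻³) = 0.075786 rad s⁻¹ → T = 2π/N = 82.907 s = 1.3818 min ≈ 1.38 min.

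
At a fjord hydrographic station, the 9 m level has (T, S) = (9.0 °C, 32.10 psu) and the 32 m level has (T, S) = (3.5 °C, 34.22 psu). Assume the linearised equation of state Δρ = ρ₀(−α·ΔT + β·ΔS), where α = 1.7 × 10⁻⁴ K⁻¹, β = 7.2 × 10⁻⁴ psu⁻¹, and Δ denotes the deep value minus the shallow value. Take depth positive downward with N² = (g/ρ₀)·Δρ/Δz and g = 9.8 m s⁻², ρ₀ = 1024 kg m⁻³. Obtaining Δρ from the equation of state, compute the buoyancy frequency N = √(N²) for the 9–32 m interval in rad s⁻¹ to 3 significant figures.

ΔT = -5.5 K, ΔS = +2.12 psu (deep − shallow).
Δρ/ρ₀ = −αΔT + βΔS = 9.35 × 10⁻⁴ + 1.5264 × 10⁻³ = 2.4614 × 10⁻³, so Δρ ≈ 2.520 kg m⁻³.
N² = (g/ρ₀)·Δρ/Δz = g·(Δρ/ρ₀)/Δz = 9.8 × 2.4614 × 10⁻³ / 23 = 1.0488 × 10⁻³ s⁻².
N = √(1.0488 × 10⁻³) = 0.032385 rad s⁻¹ ≈ 0.0324 rad s⁻¹.

0.0324 rad s⁻¹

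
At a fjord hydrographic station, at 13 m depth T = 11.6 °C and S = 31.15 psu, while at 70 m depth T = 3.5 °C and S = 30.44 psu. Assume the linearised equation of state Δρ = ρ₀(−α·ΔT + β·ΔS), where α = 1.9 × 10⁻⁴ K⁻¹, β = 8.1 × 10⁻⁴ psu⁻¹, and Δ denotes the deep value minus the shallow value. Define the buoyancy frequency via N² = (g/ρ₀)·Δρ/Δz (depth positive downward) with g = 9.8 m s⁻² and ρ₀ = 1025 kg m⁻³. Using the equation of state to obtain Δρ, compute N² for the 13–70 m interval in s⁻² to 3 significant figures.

1.66 × 10⁻⁴ s⁻²

ΔT = -8.1 K, ΔS = -0.71 psu (deep − shallow).
Δρ/ρ₀ = −αΔT + βΔS = 1.539 × 10⁻³ − 5.751 × 10⁻⁴ = 9.639 × 10⁻⁴, so Δρ ≈ 0.9880 kg m⁻³.
N² = (g/ρ₀)·Δρ/Δz = g·(Δρ/ρ₀)/Δz = 9.8 × 9.639 × 10⁻⁴ / 57 = 1.6572 × 10⁻⁴ s⁻² ≈ 1.66 × 10⁻⁴ s⁻².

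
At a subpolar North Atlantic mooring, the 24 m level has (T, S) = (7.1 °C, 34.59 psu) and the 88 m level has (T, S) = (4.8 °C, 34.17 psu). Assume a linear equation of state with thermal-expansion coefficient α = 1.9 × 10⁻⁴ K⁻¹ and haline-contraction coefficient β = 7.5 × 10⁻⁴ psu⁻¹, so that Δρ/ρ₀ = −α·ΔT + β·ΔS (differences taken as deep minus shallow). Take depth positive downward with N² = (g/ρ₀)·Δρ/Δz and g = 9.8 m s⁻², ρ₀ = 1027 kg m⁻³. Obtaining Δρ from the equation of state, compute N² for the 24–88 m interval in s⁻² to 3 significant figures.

ΔT = -2.3 K, ΔS = -0.42 psu (deep − shallow).
Δρ/ρ₀ = −αΔT + βΔS = 4.37 × 10⁻⁴ − 3.15 × 10⁻⁴ = 1.22 × 10⁻⁴, so Δρ ≈ 0.1253 kg m⁻³.
N² = (g/ρ₀)·Δρ/Δz = g·(Δρ/ρ₀)/Δz = 9.8 × 1.22 × 10⁻⁴ / 64 = 1.8681 × 10⁻⁵ s⁻² ≈ 1.87 × 10⁻⁵ s⁻².

1.87 × 10⁻⁵ s⁻²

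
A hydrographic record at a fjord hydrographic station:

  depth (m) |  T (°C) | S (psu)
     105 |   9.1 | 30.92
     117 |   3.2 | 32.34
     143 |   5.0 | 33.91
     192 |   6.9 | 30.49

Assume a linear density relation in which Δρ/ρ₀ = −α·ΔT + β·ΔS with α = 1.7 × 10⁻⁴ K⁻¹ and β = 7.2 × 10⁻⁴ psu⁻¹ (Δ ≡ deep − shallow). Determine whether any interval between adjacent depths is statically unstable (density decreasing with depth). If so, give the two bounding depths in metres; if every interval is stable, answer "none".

143–192 m

Evaluate Δρ/ρ₀ = −αΔT + βΔS across each adjacent pair:
  105–117 m: −αΔT+βΔS = −(1.7 × 10⁻⁴)(-5.9)+(7.2 × 10⁻⁴)(+1.42) = 2.0 × 10⁻³ → stable
  117–143 m: −αΔT+βΔS = −(1.7 × 10⁻⁴)(+1.8)+(7.2 × 10⁻⁴)(+1.57) = 8.2 × 10⁻⁴ → stable
  143–192 m: −αΔT+βΔS = −(1.7 × 10⁻⁴)(+1.9)+(7.2 × 10⁻⁴)(-3.42) = -2.8 × 10⁻³ → UNSTABLE
The 143–192 m interval has Δρ < 0: lighter water underlies denser water.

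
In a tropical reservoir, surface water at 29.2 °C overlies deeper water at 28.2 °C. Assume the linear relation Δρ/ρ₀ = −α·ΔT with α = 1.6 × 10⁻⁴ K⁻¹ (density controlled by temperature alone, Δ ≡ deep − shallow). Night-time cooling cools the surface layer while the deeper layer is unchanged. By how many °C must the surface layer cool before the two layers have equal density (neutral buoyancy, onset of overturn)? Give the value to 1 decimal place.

1.0 °C

With temperature the only control, equal density requires T_surf′ = T_deep.
T_surf′ = 28.2 °C.
Cooling required: 29.2 − 28.2 = 1.0 °C.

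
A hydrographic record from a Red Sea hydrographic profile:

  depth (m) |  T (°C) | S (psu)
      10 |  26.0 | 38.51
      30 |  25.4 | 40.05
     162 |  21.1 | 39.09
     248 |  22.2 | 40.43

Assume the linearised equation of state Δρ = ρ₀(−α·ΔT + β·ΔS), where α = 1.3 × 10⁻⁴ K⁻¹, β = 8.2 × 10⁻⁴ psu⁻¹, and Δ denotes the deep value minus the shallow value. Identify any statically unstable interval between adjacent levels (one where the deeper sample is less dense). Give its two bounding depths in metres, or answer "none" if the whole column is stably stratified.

30–162 m

Evaluate Δρ/ρ₀ = −αΔT + βΔS across each adjacent pair:
  10–30 m: −αΔT+βΔS = −(1.3 × 10⁻⁴)(-0.6)+(8.2 × 10⁻⁴)(+1.54) = 1.3 × 10⁻³ → stable
  30–162 m: −αΔT+βΔS = −(1.3 × 10⁻⁴)(-4.3)+(8.2 × 10⁻⁴)(-0.96) = -2.3 × 10⁻⁴ → UNSTABLE
  162–248 m: −αΔT+βΔS = −(1.3 × 10⁻⁴)(+1.1)+(8.2 × 10⁻⁴)(+1.34) = 9.6 × 10⁻⁴ → stable
The 30–162 m interval has Δρ < 0: lighter water underlies denser water.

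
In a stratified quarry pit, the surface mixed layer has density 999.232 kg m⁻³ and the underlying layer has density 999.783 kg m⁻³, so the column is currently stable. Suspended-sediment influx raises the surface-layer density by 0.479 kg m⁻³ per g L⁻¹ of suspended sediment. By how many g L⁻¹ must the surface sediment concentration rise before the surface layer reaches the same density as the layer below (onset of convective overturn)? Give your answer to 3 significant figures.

Density deficit of the surface layer: 999.783 − 999.232 = 0.551 kg m⁻³.
Required change = 0.551 / 0.479 = 1.15 g L⁻¹.

1.15 g L⁻¹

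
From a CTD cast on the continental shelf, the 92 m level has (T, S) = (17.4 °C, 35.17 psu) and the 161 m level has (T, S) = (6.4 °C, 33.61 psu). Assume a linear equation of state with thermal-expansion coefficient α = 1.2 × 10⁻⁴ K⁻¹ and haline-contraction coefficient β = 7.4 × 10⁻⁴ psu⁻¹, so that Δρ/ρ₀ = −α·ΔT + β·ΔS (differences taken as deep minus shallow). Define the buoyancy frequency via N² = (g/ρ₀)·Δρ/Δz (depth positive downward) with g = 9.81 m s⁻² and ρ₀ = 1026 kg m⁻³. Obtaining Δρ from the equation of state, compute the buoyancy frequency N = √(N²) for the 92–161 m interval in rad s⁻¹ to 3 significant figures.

4.85 × 10⁻³ rad s⁻¹

ΔT = -11.0 K, ΔS = -1.56 psu (deep − shallow).
Δρ/ρ₀ = −αΔT + βΔS = 1.32 × 10⁻³ − 1.1544 × 10⁻³ = 1.656 × 10⁻⁴, so Δρ ≈ 0.1699 kg m⁻³.
N² = (g/ρ₀)·Δρ/Δz = g·(Δρ/ρ₀)/Δz = 9.81 × 1.656 × 10⁻⁴ / 69 = 2.3544 × 10⁻⁵ s⁻².
N = √(2.3544 × 10⁻⁵) = 4.8522 × 10⁻³ rad s⁻¹ ≈ 4.85 × 10⁻³ rad s⁻¹.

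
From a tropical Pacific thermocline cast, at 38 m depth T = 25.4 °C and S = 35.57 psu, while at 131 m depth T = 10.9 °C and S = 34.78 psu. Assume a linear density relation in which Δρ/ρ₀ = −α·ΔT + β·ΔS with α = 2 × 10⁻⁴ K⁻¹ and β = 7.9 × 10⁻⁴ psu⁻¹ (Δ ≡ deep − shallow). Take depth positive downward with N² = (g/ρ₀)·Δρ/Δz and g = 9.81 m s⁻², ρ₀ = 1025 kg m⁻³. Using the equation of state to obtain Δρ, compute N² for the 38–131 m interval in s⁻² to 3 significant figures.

2.40 × 10⁻⁴ s⁻²

ΔT = -14.5 K, ΔS = -0.79 psu (deep − shallow).
Δρ/ρ₀ = −αΔT + βΔS = 2.90 × 10⁻³ − 6.241 × 10⁻⁴ = 2.2759 × 10⁻³, so Δρ ≈ 2.333 kg m⁻³.
N² = (g/ρ₀)·Δρ/Δz = g·(Δρ/ρ₀)/Δz = 9.81 × 2.2759 × 10⁻³ / 93 = 2.4007 × 10⁻⁴ s⁻² ≈ 2.40 × 10⁻⁴ s⁻².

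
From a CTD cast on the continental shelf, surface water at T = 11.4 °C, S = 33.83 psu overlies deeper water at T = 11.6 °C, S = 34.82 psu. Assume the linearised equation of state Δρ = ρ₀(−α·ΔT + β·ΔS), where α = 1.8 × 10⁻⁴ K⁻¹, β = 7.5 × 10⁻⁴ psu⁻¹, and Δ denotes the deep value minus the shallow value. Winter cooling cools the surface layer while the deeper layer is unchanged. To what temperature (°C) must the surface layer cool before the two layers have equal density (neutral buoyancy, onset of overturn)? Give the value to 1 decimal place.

Neutral buoyancy requires Δρ = 0, i.e. −α(T_deep − T_surf′) + β(S_deep − S_surf) = 0.
T_surf′ = T_deep − (β/α)·ΔS = 11.6 − (7.5 × 10⁻⁴/1.8 × 10⁻⁴)·(+0.99) = 7.475 °C.
Cooling required: 11.4 − (7.475) = 3.925 °C.

7.5 °C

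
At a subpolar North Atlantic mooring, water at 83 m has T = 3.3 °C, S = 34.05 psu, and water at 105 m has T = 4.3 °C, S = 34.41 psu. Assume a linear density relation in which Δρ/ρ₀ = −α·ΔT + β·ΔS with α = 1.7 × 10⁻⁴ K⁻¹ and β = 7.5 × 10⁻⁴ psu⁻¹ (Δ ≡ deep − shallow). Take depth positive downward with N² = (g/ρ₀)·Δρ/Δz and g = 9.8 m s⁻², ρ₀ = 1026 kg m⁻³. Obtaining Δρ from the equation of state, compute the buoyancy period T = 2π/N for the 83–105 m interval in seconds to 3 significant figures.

ΔT = +1.0 K, ΔS = +0.36 psu (deep − shallow).
Δρ/ρ₀ = −αΔT + βΔS = -1.70 × 10⁻⁴ + 2.70 × 10⁻⁴ = 1.00 × 10⁻⁴, so Δρ ≈ 0.1026 kg m⁻³.
N² = (g/ρ₀)·Δρ/Δz = g·(Δρ/ρ₀)/Δz = 9.8 × 1.00 × 10⁻⁴ / 22 = 4.4545 × 10⁻⁵ s⁻².
N = √(4.4545 × 10⁻⁵) = 6.6742 × 10⁻³ rad s⁻¹ → T = 2π/N = 941.41 s ≈ 941 s.

941 s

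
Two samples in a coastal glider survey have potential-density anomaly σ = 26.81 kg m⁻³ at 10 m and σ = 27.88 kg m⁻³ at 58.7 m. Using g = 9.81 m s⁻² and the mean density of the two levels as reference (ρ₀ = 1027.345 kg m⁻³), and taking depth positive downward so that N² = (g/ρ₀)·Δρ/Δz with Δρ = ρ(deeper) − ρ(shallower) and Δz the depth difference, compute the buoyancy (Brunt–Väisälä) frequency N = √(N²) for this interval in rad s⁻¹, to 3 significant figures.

Δρ = 1027.88 − 1026.81 = 1.07 kg m⁻³ over Δz = 58.7 − 10 = 48.7 m.
N² = (9.81/1027.345) × (1.07/48.7) = 2.0980 × 10⁻⁴ s⁻².
N = √(2.0980 × 10⁻⁴) = 0.014484 rad s⁻¹ ≈ 0.0145 rad s⁻¹.

0.0145 rad s⁻¹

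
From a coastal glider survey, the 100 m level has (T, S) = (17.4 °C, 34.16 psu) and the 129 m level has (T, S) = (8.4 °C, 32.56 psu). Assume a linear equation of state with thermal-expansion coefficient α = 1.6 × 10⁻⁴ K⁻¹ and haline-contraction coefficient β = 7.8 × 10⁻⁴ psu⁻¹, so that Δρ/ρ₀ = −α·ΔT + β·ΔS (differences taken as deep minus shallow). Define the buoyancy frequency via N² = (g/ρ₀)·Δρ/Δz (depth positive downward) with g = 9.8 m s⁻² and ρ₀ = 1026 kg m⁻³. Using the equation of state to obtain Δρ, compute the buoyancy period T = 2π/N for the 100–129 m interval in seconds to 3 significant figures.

780 s

ΔT = -9.0 K, ΔS = -1.60 psu (deep − shallow).
Δρ/ρ₀ = −αΔT + βΔS = 1.44 × 10⁻³ − 1.248 × 10⁻³ = 1.92 × 10⁻⁴, so Δρ ≈ 0.1970 kg m⁻³.
N² = (g/ρ₀)·Δρ/Δz = g·(Δρ/ρ₀)/Δz = 9.8 × 1.92 × 10⁻⁴ / 29 = 6.4883 × 10⁻⁵ s⁻².
N = √(6.4883 × 10⁻⁵) = 8.0550 × 10⁻³ rad s⁻¹ → T = 2π/N = 780.04 s ≈ 780 s.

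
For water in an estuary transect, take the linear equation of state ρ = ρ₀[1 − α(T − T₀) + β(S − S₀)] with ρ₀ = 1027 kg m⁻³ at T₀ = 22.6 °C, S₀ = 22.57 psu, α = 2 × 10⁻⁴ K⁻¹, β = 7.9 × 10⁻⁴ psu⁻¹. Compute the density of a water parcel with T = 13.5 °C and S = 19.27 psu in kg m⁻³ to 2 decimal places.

1026.19 kg m⁻³

T − T₀ = -9.1 K, S − S₀ = -3.30 psu.
Bracket = 1 − α·(-9.1) + β·(-3.30) = 1 + (-7.87 × 10⁻⁴) = 0.9992130.
ρ = 1027 × 0.9992130 = 1026.19 kg m⁻³.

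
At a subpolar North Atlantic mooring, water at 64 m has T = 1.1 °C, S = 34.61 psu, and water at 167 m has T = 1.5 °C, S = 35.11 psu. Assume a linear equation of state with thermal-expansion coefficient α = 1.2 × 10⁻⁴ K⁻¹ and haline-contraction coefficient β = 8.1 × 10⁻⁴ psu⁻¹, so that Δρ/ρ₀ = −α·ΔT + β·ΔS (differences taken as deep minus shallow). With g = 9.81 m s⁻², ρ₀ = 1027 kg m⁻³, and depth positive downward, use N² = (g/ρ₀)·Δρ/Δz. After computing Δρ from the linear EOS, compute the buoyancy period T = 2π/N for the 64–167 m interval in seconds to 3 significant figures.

ΔT = +0.4 K, ΔS = +0.50 psu (deep − shallow).
Δρ/ρ₀ = −αΔT + βΔS = -4.80 × 10⁻⁵ + 4.05 × 10⁻⁴ = 3.57 × 10⁻⁴, so Δρ ≈ 0.3666 kg m⁻³.
N² = (g/ρ₀)·Δρ/Δz = g·(Δρ/ρ₀)/Δz = 9.81 × 3.57 × 10⁻⁴ / 103 = 3.4002 × 10⁻⁵ s⁻².
N = √(3.4002 × 10⁻⁵) = 5.8311 × 10⁻³ rad s⁻¹ → T = 2π/N = 1.0775 × 10³ s ≈ 1.08 × 10³ s.

1.08 × 10³ s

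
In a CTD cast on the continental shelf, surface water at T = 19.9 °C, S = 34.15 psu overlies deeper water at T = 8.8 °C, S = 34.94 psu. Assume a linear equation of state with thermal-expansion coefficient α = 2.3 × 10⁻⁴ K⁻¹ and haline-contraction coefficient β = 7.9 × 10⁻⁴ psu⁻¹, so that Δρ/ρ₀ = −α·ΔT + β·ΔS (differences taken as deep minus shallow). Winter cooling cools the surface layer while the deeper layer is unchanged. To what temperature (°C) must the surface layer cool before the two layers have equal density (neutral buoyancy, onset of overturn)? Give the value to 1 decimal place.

Neutral buoyancy requires Δρ = 0, i.e. −α(T_deep − T_surf′) + β(S_deep − S_surf) = 0.
T_surf′ = T_deep − (β/α)·ΔS = 8.8 − (7.9 × 10⁻⁴/2.3 × 10⁻⁴)·(+0.79) = 6.087 °C.
Cooling required: 19.9 − (6.087) = 13.813 °C.

6.1 °C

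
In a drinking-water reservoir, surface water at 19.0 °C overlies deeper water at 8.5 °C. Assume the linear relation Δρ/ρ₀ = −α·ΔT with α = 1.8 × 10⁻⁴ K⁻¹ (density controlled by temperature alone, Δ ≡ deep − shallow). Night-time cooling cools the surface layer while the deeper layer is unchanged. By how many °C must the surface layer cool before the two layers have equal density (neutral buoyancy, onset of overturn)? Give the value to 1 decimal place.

10.5 °C

With temperature the only control, equal density requires T_surf′ = T_deep.
T_surf′ = 8.5 °C.
Cooling required: 19.0 − 8.5 = 10.5 °C.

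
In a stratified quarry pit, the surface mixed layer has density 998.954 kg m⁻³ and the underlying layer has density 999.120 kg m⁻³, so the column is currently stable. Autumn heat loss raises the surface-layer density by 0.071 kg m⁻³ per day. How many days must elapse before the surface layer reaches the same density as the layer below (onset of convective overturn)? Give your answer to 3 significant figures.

2.34 days

Density deficit of the surface layer: 999.120 − 998.954 = 0.166 kg m⁻³.
Required change = 0.166 / 0.071 = 2.34 days.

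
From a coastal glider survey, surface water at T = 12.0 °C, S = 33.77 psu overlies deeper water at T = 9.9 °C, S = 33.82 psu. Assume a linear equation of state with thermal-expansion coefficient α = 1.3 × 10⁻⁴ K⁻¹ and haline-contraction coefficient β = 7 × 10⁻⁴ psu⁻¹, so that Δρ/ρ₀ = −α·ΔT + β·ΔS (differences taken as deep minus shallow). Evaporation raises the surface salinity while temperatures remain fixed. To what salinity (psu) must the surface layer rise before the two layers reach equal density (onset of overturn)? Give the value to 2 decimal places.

Neutral buoyancy requires −α(T_deep − T_surf) + β(S_deep − S_surf′) = 0.
S_surf′ = S_deep − (α/β)·ΔT = 33.82 − (1.3 × 10⁻⁴/7 × 10⁻⁴)·(-2.1) = 34.2100 psu.
Increase required: 34.2100 − 33.77 = 0.4400 psu.

34.21 psu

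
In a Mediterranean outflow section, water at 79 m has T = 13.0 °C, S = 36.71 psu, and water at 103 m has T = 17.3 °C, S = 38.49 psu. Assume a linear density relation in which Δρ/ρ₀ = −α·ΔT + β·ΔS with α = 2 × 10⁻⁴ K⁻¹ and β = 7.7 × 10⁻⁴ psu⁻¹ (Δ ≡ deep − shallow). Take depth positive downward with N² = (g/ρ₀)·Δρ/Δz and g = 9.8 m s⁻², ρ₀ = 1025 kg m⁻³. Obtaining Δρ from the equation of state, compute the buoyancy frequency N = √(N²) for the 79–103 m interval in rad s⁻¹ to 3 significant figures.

0.0144 rad s⁻¹

ΔT = +4.3 K, ΔS = +1.78 psu (deep − shallow).
Δρ/ρ₀ = −αΔT + βΔS = -8.60 × 10⁻⁴ + 1.3706 × 10⁻³ = 5.106 × 10⁻⁴, so Δρ ≈ 0.5234 kg m⁻³.
N² = (g/ρ₀)·Δρ/Δz = g·(Δρ/ρ₀)/Δz = 9.8 × 5.106 × 10⁻⁴ / 24 = 2.0850 × 10⁻⁴ s⁻².
N = √(2.0850 × 10⁻⁴) = 0.014440 rad s⁻¹ ≈ 0.0144 rad s⁻¹.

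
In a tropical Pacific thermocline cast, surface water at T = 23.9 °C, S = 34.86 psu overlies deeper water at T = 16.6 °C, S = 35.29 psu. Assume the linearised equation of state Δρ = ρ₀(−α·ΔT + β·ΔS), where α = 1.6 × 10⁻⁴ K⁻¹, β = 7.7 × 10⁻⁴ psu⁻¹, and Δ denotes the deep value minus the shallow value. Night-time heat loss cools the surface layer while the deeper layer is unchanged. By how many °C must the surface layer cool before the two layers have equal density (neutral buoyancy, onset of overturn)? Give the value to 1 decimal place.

9.4 °C

Neutral buoyancy requires Δρ = 0, i.e. −α(T_deep − T_surf′) + β(S_deep − S_surf) = 0.
T_surf′ = T_deep − (β/α)·ΔS = 16.6 − (7.7 × 10⁻⁴/1.6 × 10⁻⁴)·(+0.43) = 14.531 °C.
Cooling required: 23.9 − (14.531) = 9.369 °C.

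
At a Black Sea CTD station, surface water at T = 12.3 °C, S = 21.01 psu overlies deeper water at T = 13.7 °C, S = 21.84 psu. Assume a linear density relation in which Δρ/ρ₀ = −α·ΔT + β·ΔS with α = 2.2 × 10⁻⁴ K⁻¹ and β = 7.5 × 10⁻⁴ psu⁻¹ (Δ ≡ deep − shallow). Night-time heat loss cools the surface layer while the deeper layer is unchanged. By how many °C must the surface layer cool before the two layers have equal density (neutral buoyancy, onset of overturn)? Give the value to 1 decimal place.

1.4 °C

Neutral buoyancy requires Δρ = 0, i.e. −α(T_deep − T_surf′) + β(S_deep − S_surf) = 0.
T_surf′ = T_deep − (β/α)·ΔS = 13.7 − (7.5 × 10⁻⁴/2.2 × 10⁻⁴)·(+0.83) = 10.870 °C.
Cooling required: 12.3 − (10.870) = 1.430 °C.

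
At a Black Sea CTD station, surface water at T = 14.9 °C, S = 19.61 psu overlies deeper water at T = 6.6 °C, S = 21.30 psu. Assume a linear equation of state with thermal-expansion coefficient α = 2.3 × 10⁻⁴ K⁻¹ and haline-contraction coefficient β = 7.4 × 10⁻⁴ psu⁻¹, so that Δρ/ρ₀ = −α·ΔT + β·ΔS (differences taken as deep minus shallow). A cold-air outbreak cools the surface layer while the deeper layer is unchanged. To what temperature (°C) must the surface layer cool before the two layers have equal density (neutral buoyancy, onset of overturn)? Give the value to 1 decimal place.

1.2 °C

Neutral buoyancy requires Δρ = 0, i.e. −α(T_deep − T_surf′) + β(S_deep − S_surf) = 0.
T_surf′ = T_deep − (β/α)·ΔS = 6.6 − (7.4 × 10⁻⁴/2.3 × 10⁻⁴)·(+1.69) = 1.163 °C.
Cooling required: 14.9 − (1.163) = 13.737 °C.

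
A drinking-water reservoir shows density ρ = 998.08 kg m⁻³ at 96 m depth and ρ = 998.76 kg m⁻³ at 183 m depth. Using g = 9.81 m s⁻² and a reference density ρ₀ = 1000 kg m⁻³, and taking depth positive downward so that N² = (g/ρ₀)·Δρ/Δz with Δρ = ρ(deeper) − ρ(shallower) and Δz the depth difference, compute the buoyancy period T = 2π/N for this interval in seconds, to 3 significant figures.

718 s

Δρ = 998.76 − 998.08 = 0.68 kg m⁻³ over Δz = 183 − 96 = 87 m.
N² = (9.81/1000) × (0.68/87) = 7.6676 × 10⁻⁵ s⁻².
N = √(7.6676 × 10⁻⁵) = 8.7565 × 10⁻³ rad s⁻¹, so T = 2π/N = 717.55 s ≈ 718 s.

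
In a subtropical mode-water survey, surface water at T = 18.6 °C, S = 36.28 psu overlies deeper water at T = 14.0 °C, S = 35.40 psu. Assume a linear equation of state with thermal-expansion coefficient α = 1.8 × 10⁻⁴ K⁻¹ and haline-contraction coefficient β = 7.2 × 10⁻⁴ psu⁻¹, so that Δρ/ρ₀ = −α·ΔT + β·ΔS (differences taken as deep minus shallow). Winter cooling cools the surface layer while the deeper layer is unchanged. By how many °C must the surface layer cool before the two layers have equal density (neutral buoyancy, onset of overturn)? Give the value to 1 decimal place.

Neutral buoyancy requires Δρ = 0, i.e. −α(T_deep − T_surf′) + β(S_deep − S_surf) = 0.
T_surf′ = T_deep − (β/α)·ΔS = 14.0 − (7.2 × 10⁻⁴/1.8 × 10⁻⁴)·(-0.88) = 17.520 °C.
Cooling required: 18.6 − (17.520) = 1.080 °C.

1.1 °C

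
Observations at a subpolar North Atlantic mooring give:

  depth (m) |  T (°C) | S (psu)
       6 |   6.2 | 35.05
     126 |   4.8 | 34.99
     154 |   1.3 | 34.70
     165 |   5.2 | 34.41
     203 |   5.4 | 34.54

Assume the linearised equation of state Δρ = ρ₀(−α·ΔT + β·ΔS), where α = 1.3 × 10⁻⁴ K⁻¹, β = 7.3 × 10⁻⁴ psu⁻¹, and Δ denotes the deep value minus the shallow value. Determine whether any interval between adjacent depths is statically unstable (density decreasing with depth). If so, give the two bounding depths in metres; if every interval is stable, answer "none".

Evaluate Δρ/ρ₀ = −αΔT + βΔS across each adjacent pair:
  6–126 m: −αΔT+βΔS = −(1.3 × 10⁻⁴)(-1.4)+(7.3 × 10⁻⁴)(-0.06) = 1.4 × 10⁻⁴ → stable
  126–154 m: −αΔT+βΔS = −(1.3 × 10⁻⁴)(-3.5)+(7.3 × 10⁻⁴)(-0.29) = 2.4 × 10⁻⁴ → stable
  154–165 m: −αΔT+βΔS = −(1.3 × 10⁻⁴)(+3.9)+(7.3 × 10⁻⁴)(-0.29) = -7.2 × 10⁻⁴ → UNSTABLE
  165–203 m: −αΔT+βΔS = −(1.3 × 10⁻⁴)(+0.2)+(7.3 × 10⁻⁴)(+0.13) = 6.9 × 10⁻⁵ → stable
The 154–165 m interval has Δρ < 0: lighter water underlies denser water.

154–165 m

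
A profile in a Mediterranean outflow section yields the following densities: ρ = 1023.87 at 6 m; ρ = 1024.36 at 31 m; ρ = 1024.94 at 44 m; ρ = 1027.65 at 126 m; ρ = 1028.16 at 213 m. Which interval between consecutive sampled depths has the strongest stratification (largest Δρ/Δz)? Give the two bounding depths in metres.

31–44 m

Compute the density gradient over each adjacent pair:
  6–31 m: Δρ/Δz = 0.49/25 = 0.020 kg m⁻⁴
  31–44 m: Δρ/Δz = 0.58/13 = 0.045 kg m⁻⁴
  44–126 m: Δρ/Δz = 2.71/82 = 0.033 kg m⁻⁴
  126–213 m: Δρ/Δz = 0.51/87 = 5.9 × 10⁻³ kg m⁻⁴
The largest gradient is in the 31–44 m interval — the pycnocline.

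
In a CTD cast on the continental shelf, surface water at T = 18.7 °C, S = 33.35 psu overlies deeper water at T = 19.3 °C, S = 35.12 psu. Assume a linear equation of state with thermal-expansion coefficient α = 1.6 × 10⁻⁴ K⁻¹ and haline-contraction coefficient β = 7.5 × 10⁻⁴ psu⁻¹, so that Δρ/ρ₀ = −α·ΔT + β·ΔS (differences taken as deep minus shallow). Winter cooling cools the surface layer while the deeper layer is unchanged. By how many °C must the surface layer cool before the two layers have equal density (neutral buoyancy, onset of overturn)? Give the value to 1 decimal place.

Neutral buoyancy requires Δρ = 0, i.e. −α(T_deep − T_surf′) + β(S_deep − S_surf) = 0.
T_surf′ = T_deep − (β/α)·ΔS = 19.3 − (7.5 × 10⁻⁴/1.6 × 10⁻⁴)·(+1.77) = 11.003 °C.
Cooling required: 18.7 − (11.003) = 7.697 °C.

7.7 °C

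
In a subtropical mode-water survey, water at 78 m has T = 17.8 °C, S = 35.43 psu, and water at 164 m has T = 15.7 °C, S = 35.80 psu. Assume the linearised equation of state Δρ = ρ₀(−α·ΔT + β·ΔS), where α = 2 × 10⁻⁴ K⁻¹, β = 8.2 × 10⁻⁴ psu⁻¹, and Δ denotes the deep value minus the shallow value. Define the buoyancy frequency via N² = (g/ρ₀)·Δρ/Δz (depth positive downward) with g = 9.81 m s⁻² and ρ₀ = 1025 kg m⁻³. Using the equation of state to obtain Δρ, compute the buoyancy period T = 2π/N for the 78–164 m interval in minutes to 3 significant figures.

ΔT = -2.1 K, ΔS = +0.37 psu (deep − shallow).
Δρ/ρ₀ = −αΔT + βΔS = 4.20 × 10⁻⁴ + 3.034 × 10⁻⁴ = 7.234 × 10⁻⁴, so Δρ ≈ 0.7415 kg m⁻³.
N² = (g/ρ₀)·Δρ/Δz = g·(Δρ/ρ₀)/Δz = 9.81 × 7.234 × 10⁻⁴ / 86 = 8.2518 × 10⁻⁵ s⁻².
N = √(8.2518 × 10⁻⁵) = 9.0839 × 10⁻³ rad s⁻¹ → T = 2π/N = 691.68 s = 11.528 min ≈ 11.5 min.

11.5 min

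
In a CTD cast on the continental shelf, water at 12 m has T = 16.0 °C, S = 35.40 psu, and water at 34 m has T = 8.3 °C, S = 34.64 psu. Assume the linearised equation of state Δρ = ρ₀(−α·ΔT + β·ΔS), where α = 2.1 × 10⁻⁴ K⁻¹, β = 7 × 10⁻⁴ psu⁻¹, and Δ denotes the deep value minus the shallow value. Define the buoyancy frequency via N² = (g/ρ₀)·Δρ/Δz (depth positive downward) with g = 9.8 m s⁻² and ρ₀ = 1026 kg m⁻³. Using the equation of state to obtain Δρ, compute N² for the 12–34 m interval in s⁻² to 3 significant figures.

ΔT = -7.7 K, ΔS = -0.76 psu (deep − shallow).
Δρ/ρ₀ = −αΔT + βΔS = 1.617 × 10⁻³ − 5.32 × 10⁻⁴ = 1.085 × 10⁻³, so Δρ ≈ 1.113 kg m⁻³.
N² = (g/ρ₀)·Δρ/Δz = g·(Δρ/ρ₀)/Δz = 9.8 × 1.085 × 10⁻³ / 22 = 4.8332 × 10⁻⁴ s⁻² ≈ 4.83 × 10⁻⁴ s⁻².

4.83 × 10⁻⁴ s⁻²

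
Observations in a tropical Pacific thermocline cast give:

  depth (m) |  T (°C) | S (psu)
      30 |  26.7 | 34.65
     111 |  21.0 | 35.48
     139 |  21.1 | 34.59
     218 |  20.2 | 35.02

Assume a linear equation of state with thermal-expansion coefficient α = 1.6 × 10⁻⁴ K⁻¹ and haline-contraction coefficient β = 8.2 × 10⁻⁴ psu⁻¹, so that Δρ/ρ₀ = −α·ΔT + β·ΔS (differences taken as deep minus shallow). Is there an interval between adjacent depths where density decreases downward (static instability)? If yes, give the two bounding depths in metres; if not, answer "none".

Evaluate Δρ/ρ₀ = −αΔT + βΔS across each adjacent pair:
  30–111 m: −αΔT+βΔS = −(1.6 × 10⁻⁴)(-5.7)+(8.2 × 10⁻⁴)(+0.83) = 1.6 × 10⁻³ → stable
  111–139 m: −αΔT+βΔS = −(1.6 × 10⁻⁴)(+0.1)+(8.2 × 10⁻⁴)(-0.89) = -7.5 × 10⁻⁴ → UNSTABLE
  139–218 m: −αΔT+βΔS = −(1.6 × 10⁻⁴)(-0.9)+(8.2 × 10⁻⁴)(+0.43) = 5.0 × 10⁻⁴ → stable
The 111–139 m interval has Δρ < 0: lighter water underlies denser water.

111–139 m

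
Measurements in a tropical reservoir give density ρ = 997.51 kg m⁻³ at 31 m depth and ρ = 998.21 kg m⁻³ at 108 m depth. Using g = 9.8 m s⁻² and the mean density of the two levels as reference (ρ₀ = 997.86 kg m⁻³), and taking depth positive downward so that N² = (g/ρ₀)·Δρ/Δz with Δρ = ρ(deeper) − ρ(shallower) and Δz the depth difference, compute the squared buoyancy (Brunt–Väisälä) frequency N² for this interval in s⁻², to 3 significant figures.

8.93 × 10⁻⁵ s⁻²

Δρ = 998.21 − 997.51 = 0.70 kg m⁻³ over Δz = 108 − 31 = 77 m.
N² = (9.8/997.86) × (0.70/77) = 8.9282 × 10⁻⁵ s⁻² ≈ 8.93 × 10⁻⁵ s⁻².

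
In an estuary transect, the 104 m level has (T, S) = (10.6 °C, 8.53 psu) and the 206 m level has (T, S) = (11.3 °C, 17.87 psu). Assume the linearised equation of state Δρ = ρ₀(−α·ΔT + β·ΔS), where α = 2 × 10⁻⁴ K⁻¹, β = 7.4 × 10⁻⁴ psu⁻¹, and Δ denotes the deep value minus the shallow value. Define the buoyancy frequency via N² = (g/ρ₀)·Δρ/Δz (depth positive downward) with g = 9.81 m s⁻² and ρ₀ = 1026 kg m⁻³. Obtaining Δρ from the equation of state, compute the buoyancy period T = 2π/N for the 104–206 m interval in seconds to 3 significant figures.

ΔT = +0.7 K, ΔS = +9.34 psu (deep − shallow).
Δρ/ρ₀ = −αΔT + βΔS = -1.40 × 10⁻⁴ + 6.9116 × 10⁻³ = 6.7716 × 10⁻³, so Δρ ≈ 6.948 kg m⁻³.
N² = (g/ρ₀)·Δρ/Δz = g·(Δρ/ρ₀)/Δz = 9.81 × 6.7716 × 10⁻³ / 102 = 6.5127 × 10⁻⁴ s⁻².
N = √(6.5127 × 10⁻⁴) = 0.025520 rad s⁻¹ → T = 2π/N = 246.21 s ≈ 246 s.

246 s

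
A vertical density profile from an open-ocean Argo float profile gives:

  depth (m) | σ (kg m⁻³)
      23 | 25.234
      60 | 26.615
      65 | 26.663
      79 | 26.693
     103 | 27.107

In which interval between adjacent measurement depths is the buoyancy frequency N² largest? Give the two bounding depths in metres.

Compute the density gradient over each adjacent pair:
  23–60 m: Δρ/Δz = 1.381/37 = 0.037 kg m⁻⁴
  60–65 m: Δρ/Δz = 0.048/5 = 9.6 × 10⁻³ kg m⁻⁴
  65–79 m: Δρ/Δz = 0.030/14 = 2.1 × 10⁻³ kg m⁻⁴
  79–103 m: Δρ/Δz = 0.414/24 = 0.017 kg m⁻⁴
The largest gradient is in the 23–60 m interval — the pycnocline.

23–60 m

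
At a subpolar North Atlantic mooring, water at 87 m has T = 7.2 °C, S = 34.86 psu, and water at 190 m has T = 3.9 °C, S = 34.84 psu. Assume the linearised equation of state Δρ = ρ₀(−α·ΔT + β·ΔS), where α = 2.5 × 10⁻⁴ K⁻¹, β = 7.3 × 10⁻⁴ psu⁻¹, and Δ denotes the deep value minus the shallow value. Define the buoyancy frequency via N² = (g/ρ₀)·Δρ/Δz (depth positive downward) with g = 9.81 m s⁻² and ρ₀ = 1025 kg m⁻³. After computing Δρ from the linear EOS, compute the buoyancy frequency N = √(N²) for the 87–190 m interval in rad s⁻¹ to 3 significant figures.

ΔT = -3.3 K, ΔS = -0.02 psu (deep − shallow).
Δρ/ρ₀ = −αΔT + βΔS = 8.25 × 10⁻⁴ − 1.46 × 10⁻⁵ = 8.104 × 10⁻⁴, so Δρ ≈ 0.8307 kg m⁻³.
N² = (g/ρ₀)·Δρ/Δz = g·(Δρ/ρ₀)/Δz = 9.81 × 8.104 × 10⁻⁴ / 103 = 7.7185 × 10⁻⁵ s⁻².
N = √(7.7185 × 10⁻⁵) = 8.7855 × 10⁻³ rad s⁻¹ ≈ 8.79 × 10⁻³ rad s⁻¹.

8.79 × 10⁻³ rad s⁻¹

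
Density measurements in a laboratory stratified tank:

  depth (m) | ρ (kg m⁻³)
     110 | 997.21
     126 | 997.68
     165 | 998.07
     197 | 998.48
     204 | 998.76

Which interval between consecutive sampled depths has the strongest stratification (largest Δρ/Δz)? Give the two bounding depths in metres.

197–204 m

Compute the density gradient over each adjacent pair:
  110–126 m: Δρ/Δz = 0.47/16 = 0.029 kg m⁻⁴
  126–165 m: Δρ/Δz = 0.39/39 = 0.010 kg m⁻⁴
  165–197 m: Δρ/Δz = 0.41/32 = 0.013 kg m⁻⁴
  197–204 m: Δρ/Δz = 0.28/7 = 0.040 kg m⁻⁴
The largest gradient is in the 197–204 m interval — the pycnocline.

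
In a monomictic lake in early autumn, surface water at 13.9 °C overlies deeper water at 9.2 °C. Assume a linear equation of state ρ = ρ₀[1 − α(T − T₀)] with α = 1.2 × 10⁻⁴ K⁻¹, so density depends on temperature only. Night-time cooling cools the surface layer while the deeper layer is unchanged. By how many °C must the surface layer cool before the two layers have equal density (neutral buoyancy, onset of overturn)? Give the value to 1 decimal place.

4.7 °C

With temperature the only control, equal density requires T_surf′ = T_deep.
T_surf′ = 9.2 °C.
Cooling required: 13.9 − 9.2 = 4.7 °C.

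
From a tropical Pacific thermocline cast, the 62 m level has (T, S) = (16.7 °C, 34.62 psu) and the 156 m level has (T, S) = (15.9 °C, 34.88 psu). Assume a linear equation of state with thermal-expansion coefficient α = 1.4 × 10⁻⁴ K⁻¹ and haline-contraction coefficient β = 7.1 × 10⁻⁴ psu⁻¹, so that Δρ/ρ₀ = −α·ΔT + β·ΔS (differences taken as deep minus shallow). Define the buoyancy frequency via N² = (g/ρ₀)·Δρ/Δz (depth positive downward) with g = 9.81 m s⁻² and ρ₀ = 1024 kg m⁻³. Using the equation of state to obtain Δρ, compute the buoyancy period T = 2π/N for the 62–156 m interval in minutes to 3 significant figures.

18.8 min

ΔT = -0.8 K, ΔS = +0.26 psu (deep − shallow).
Δρ/ρ₀ = −αΔT + βΔS = 1.12 × 10⁻⁴ + 1.846 × 10⁻⁴ = 2.966 × 10⁻⁴, so Δρ ≈ 0.3037 kg m⁻³.
N² = (g/ρ₀)·Δρ/Δz = g·(Δρ/ρ₀)/Δz = 9.81 × 2.966 × 10⁻⁴ / 94 = 3.0954 × 10⁻⁵ s⁻².
N = √(3.0954 × 10⁻⁵) = 5.5636 × 10⁻³ rad s⁻¹ → T = 2π/N = 1.1293 × 10³ s = 18.822 min ≈ 18.8 min.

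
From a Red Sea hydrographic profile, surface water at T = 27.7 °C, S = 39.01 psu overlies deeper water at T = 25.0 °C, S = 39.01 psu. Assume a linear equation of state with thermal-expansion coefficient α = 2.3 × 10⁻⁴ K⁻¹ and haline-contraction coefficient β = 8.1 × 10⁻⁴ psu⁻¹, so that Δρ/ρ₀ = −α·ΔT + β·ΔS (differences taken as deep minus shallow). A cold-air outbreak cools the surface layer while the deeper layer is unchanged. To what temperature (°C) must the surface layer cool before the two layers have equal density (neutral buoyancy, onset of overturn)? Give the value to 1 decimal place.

Neutral buoyancy requires Δρ = 0, i.e. −α(T_deep − T_surf′) + β(S_deep − S_surf) = 0.
T_surf′ = T_deep − (β/α)·ΔS = 25.0 − (8.1 × 10⁻⁴/2.3 × 10⁻⁴)·(+0.00) = 25.000 °C.
Cooling required: 27.7 − (25.000) = 2.700 °C.

25.0 °C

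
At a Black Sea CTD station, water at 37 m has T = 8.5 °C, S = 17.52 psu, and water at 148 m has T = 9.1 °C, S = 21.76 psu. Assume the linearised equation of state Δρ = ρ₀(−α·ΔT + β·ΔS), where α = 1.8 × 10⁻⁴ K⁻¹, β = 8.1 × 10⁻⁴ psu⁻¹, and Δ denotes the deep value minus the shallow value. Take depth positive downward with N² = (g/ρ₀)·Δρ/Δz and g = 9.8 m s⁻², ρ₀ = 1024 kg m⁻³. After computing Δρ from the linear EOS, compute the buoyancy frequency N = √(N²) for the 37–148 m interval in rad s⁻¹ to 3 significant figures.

0.0171 rad s⁻¹

ΔT = +0.6 K, ΔS = +4.24 psu (deep − shallow).
Δρ/ρ₀ = −αΔT + βΔS = -1.08 × 10⁻⁴ + 3.4344 × 10⁻³ = 3.3264 × 10⁻³, so Δρ ≈ 3.406 kg m⁻³.
N² = (g/ρ₀)·Δρ/Δz = g·(Δρ/ρ₀)/Δz = 9.8 × 3.3264 × 10⁻³ / 111 = 2.9368 × 10⁻⁴ s⁻².
N = √(2.9368 × 10⁻⁴) = 0.017137 rad s⁻¹ ≈ 0.0171 rad s⁻¹.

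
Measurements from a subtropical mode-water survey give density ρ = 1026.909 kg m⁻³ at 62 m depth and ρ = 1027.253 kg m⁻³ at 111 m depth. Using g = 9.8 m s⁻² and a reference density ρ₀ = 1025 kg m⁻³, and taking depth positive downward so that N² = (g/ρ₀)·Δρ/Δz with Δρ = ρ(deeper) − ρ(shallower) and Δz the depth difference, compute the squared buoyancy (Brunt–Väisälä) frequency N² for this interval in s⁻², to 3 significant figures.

6.71 × 10⁻⁵ s⁻²

Δρ = 1027.253 − 1026.909 = 0.344 kg m⁻³ over Δz = 111 − 62 = 49 m.
N² = (9.8/1025) × (0.344/49) = 6.7122 × 10⁻⁵ s⁻² ≈ 6.71 × 10⁻⁵ s⁻².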